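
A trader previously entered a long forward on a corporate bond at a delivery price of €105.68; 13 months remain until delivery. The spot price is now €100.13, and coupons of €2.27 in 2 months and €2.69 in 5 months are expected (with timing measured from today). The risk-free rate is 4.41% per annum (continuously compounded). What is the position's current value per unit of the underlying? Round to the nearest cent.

-€5.51

PV(remaining coupons) I = 2.27·e^(−0.0441·2/12) + 2.69·e^(−0.0441·5/12) = 4.8944
Current forward F = (S − I)·e^(rT) = (100.13 − 4.8944)·e^(0.0441·13/12) = 95.2356 × 1.048935 = 99.8960
Value (long) = (F − K)·e^(−rT) = (99.8960 − 105.68) × 0.953348 = -5.5142
Value = -€5.51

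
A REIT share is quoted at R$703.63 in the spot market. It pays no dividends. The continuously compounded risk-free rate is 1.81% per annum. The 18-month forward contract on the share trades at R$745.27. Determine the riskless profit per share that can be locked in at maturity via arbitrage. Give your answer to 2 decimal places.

Fair forward: F* = S·e^(carry·T), with carry = r = 0.0181
F* = 703.63 · e^(0.0181 × 18/12) = 703.63 · e^0.027150 = 703.63 × 1.027522 = R$722.9953
Market R$745.27 > fair R$722.9953: forward overpriced → cash-and-carry (buy spot, short the forward).
At maturity, profit = |F_mkt − F*| = |745.27 − 722.9953| = R$22.27 per share

R$22.27 per share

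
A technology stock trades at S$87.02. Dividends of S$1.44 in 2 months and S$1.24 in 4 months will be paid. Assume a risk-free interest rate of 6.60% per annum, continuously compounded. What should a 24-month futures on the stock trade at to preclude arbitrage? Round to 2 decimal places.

PV(dividends) I = 1.44·e^(−0.0660·2/12) + 1.24·e^(−0.0660·4/12)
I = 1.4242 + 1.2130 = 2.6372
F = (S − I)·e^(rT) = (87.02 − 2.6372) · e^(0.0660·24/12)
= 84.3828 · e^0.132000 = 84.3828 × 1.141108 = S$96.29

S$96.29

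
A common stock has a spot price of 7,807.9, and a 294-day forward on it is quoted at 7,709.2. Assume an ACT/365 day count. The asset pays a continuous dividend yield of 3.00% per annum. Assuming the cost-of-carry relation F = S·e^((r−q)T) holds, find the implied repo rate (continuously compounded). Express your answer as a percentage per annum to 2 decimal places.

From F = S·e^((r−q)T): (r − q) = ln(F/S)/T
ln(7709.2/7807.9) = ln(0.987359) = -0.012722
(r − q) = -0.012722 / (294/365) = -0.015794
r = ln(F/S)/T + q = -0.015794 + 0.0300 = 0.014206
r = 1.42%

1.42%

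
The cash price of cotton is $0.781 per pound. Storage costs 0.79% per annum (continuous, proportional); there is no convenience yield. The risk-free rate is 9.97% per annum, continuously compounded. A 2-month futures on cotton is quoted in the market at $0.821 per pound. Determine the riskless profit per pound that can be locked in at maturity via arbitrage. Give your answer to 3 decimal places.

Fair futures: F* = S·e^(carry·T), with carry = (r + u) = 0.0997 + 0.0079 = 0.1076
F* = 0.781 · e^(0.1076 × 2/12) = 0.781 · e^0.017933 = 0.781 × 1.018095 = $0.7951
Market $0.821 > fair $0.7951: forward overpriced → cash-and-carry (buy spot, short the forward).
At maturity, profit = |F_mkt − F*| = |0.821 − 0.7951| = $0.026 per pound

$0.026 per pound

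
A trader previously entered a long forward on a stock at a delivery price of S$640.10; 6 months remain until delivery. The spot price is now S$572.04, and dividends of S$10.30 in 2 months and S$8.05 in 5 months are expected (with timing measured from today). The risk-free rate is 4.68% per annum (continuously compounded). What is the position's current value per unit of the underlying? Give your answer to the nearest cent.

-S$71.37

PV(remaining dividends) I = 10.30·e^(−0.0468·2/12) + 8.05·e^(−0.0468·5/12) = 18.1145
Current forward F = (S − I)·e^(rT) = (572.04 − 18.1145)·e^(0.0468·6/12) = 553.9255 × 1.023676 = 567.0402
Value (long) = (F − K)·e^(−rT) = (567.0402 − 640.10) × 0.976872 = -71.3701
Value = -S$71.37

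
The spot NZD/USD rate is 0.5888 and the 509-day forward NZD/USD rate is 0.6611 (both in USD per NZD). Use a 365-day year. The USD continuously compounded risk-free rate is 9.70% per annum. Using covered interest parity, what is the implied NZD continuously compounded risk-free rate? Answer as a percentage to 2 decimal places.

1.39%

F = S·e^((r_USD − r_NZD)T) ⇒ r_NZD = r_USD − ln(F/S)/T
ln(0.6611/0.5888) = 0.115819; /(509/365) = 0.083053
r_NZD = 0.0970 − 0.083053 = 0.013947
r_NZD = 1.39%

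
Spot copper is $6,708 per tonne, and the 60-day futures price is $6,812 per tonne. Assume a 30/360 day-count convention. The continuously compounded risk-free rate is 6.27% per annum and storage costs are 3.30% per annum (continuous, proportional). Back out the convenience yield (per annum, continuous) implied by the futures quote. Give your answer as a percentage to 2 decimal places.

F = S·e^((r+u−y)T) ⇒ (r+u−y) = ln(F/S)/T
ln(6812/6708) = 0.015385; /T ⇒ 0.092310
y = r + u − ln(F/S)/T = 0.0627 + 0.0330 − 0.092310 = 0.003390
y = 0.34%

0.34%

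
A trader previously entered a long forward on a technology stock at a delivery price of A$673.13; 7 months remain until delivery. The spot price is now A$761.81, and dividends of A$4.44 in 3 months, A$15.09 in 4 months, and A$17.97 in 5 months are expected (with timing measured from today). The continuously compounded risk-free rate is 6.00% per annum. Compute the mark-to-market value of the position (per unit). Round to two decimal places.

PV(remaining dividends) I = 4.44·e^(−0.0600·3/12) + 15.09·e^(−0.0600·4/12) + 17.97·e^(−0.0600·5/12) = 36.6914
Current forward F = (S − I)·e^(rT) = (761.81 − 36.6914)·e^(0.0600·7/12) = 725.1186 × 1.035620 = 750.9473
Value (long) = (F − K)·e^(−rT) = (750.9473 − 673.13) × 0.965605 = 75.1408
Value = A$75.14

A$75.14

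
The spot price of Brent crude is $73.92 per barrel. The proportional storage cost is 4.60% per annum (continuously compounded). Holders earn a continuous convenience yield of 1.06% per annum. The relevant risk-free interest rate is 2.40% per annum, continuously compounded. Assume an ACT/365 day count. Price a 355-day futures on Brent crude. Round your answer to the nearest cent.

$78.32 per barrel

Net carry = r + u − y = 0.0240 + 0.0460 − 0.0106 = 0.0594
F = S·e^((r+u−y)T) = 73.92 · e^(0.0594 × 355/365) = 73.92 · e^0.057773
= 73.92 × 1.059474 = $78.32 per barrel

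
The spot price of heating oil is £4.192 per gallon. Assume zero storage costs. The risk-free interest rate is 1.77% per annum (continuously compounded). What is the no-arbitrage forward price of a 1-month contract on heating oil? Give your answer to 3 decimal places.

£4.198 per gallon

F = S·e^(rT) = 4.192 · e^(0.0177 × 1/12) = 4.192 · e^0.001475
= 4.192 × 1.001476 = £4.198 per gallon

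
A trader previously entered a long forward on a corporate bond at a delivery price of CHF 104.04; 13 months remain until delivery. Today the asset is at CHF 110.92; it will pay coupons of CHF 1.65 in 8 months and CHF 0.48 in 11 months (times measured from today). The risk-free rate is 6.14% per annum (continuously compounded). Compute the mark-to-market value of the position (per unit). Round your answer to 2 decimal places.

PV(remaining coupons) I = 1.65·e^(−0.0614·8/12) + 0.48·e^(−0.0614·11/12) = 2.0376
Current forward F = (S − I)·e^(rT) = (110.92 − 2.0376)·e^(0.0614·13/12) = 108.8824 × 1.068779 = 116.3712
Value (long) = (F − K)·e^(−rT) = (116.3712 − 104.04) × 0.935647 = 11.5377
Value = CHF 11.54

CHF 11.54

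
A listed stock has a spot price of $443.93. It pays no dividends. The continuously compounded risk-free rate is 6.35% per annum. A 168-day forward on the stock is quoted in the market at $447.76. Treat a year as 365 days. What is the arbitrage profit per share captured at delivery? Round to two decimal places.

Fair forward: F* = S·e^(carry·T), with carry = r = 0.0635
F* = 443.93 · e^(0.0635 × 168/365) = 443.93 · e^0.029227 = 443.93 × 1.029658 = $457.0961
Market $447.76 < fair $457.0961: forward underpriced → reverse cash-and-carry (short spot, go long the forward).
At maturity, profit = |F_mkt − F*| = |447.76 − 457.0961| = $9.34 per share

$9.34 per share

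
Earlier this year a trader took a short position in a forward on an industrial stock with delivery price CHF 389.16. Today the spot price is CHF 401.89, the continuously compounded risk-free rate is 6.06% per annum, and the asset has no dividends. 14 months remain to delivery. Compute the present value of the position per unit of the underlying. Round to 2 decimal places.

-CHF 39.29

Current fair forward for the remaining 14 months: F = S·e^(r·T), r = 0.0606
F = 401.89 · e^(0.0606 × 14/12) = 401.89 × 1.073259 = 431.3321
Value of long forward = (F − K)·e^(−rT) = (431.3321 − 389.16) · e^(−0.0606·14/12)
= 42.1721 × 0.931741 = 39.29
Short position value = −(long value) = -CHF 39.29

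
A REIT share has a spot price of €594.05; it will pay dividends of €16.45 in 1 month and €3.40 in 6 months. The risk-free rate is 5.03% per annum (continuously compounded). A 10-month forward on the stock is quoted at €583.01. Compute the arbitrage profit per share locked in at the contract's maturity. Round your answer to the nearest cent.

PV(dividends) I = 16.45·e^(−0.0503·1/12) + 3.40·e^(−0.0503·6/12) = 19.6967
Fair forward F* = (S − I)·e^(rT) = (594.05 − 19.6967)·e^0.041917 = 574.3533 × 1.042808 = 598.9402
Market €583.01 < fair 598.9402: forward underpriced → reverse cash-and-carry (short the stock, invest proceeds at r, pay the dividends, go long the forward).
Profit at T = |F_mkt − F*| = |583.01 − 598.9402| = €15.93 per share

€15.93 per share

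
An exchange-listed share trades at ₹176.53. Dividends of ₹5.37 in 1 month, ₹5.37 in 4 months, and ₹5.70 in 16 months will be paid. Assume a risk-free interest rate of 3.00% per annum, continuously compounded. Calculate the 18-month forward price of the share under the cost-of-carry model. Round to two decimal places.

PV(dividends) I = 5.37·e^(−0.0300·1/12) + 5.37·e^(−0.0300·4/12) + 5.70·e^(−0.0300·16/12)
I = 5.3566 + 5.3166 + 5.4765 = 16.1497
F = (S − I)·e^(rT) = (176.53 − 16.1497) · e^(0.0300·18/12)
= 160.3803 · e^0.045000 = 160.3803 × 1.046028 = ₹167.76

₹167.76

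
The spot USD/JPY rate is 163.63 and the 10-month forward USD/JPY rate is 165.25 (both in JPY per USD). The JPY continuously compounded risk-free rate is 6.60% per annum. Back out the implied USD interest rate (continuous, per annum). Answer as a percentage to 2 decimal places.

5.42%

F = S·e^((r_JPY − r_USD)T) ⇒ r_USD = r_JPY − ln(F/S)/T
ln(165.25/163.63) = 0.009852; /(10/12) = 0.011822
r_USD = 0.0660 − 0.011822 = 0.054178
r_USD = 5.42%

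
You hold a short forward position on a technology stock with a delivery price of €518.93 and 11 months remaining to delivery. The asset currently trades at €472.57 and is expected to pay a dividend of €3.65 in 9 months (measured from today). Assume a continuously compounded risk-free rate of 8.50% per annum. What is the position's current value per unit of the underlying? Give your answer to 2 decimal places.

PV(remaining dividends) I = 3.65·e^(−0.0850·9/12) = 3.4246
Current forward F = (S − I)·e^(rT) = (472.57 − 3.4246)·e^(0.0850·11/12) = 469.1454 × 1.081033 = 507.1617
Value (long) = (F − K)·e^(−rT) = (507.1617 − 518.93) × 0.925042 = -10.8862
Short position value = −(long value) = €10.89

€10.89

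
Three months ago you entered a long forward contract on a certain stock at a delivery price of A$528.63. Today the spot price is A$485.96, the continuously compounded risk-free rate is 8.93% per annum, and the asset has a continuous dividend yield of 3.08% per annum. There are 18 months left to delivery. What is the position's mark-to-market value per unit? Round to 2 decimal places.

A$1.66

Current fair forward for the remaining 18 months: F = S·e^((r − q)·T), (r − q) = 0.0893 − 0.0308 = 0.0585
F = 485.96 · e^(0.0585 × 18/12) = 485.96 × 1.091715 = 530.5298
Value of long forward = (F − K)·e^(−rT) = (530.5298 − 528.63) · e^(−0.0893·18/12)
= 1.8998 × 0.874634 = 1.66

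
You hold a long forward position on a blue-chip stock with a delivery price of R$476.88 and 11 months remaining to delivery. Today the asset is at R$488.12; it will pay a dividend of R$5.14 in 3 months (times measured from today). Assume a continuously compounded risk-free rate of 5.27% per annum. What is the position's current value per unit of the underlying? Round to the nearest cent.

PV(remaining dividends) I = 5.14·e^(−0.0527·3/12) = 5.0727
Current forward F = (S − I)·e^(rT) = (488.12 − 5.0727)·e^(0.0527·11/12) = 483.0473 × 1.049494 = 506.9552
Value (long) = (F − K)·e^(−rT) = (506.9552 − 476.88) × 0.952840 = 28.6569
Value = R$28.66

R$28.66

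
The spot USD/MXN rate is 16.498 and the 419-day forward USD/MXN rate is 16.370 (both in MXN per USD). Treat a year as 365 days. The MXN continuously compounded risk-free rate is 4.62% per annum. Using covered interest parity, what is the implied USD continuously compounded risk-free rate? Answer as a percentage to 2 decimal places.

5.30%

F = S·e^((r_MXN − r_USD)T) ⇒ r_USD = r_MXN − ln(F/S)/T
ln(16.370/16.498) = -0.007789; /(419/365) = -0.006785
r_USD = 0.0462 + 0.006785 = 0.052985
r_USD = 5.30%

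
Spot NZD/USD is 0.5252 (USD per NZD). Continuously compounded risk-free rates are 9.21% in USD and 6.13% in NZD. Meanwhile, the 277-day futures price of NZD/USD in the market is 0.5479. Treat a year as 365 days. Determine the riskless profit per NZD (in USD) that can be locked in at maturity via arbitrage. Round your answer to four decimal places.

0.0103 per NZD (in USD)

Fair futures: F* = S·e^(carry·T), with carry = (r_USD − r_NZD) = 0.0921 − 0.0613 = 0.0308
F* = 0.5252 · e^(0.0308 × 277/365) = 0.5252 · e^0.023374 = 0.5252 × 1.023649 = 0.5376
Market 0.5479 > fair 0.5376: forward overpriced → cash-and-carry (buy spot, short the forward).
At maturity, profit = |F_mkt − F*| = |0.5479 − 0.5376| = 0.0103 per NZD (in USD)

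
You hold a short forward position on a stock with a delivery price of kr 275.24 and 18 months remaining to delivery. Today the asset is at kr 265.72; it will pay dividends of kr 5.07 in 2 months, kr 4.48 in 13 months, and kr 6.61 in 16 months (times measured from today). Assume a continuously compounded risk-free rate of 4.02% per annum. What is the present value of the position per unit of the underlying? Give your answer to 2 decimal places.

PV(remaining dividends) I = 5.07·e^(−0.0402·2/12) + 4.48·e^(−0.0402·13/12) + 6.61·e^(−0.0402·16/12) = 15.5903
Current forward F = (S − I)·e^(rT) = (265.72 − 15.5903)·e^(0.0402·18/12) = 250.1297 × 1.062155 = 265.6765
Value (long) = (F − K)·e^(−rT) = (265.6765 − 275.24) × 0.941482 = -9.0039
Short position value = −(long value) = kr 9.00

kr 9.00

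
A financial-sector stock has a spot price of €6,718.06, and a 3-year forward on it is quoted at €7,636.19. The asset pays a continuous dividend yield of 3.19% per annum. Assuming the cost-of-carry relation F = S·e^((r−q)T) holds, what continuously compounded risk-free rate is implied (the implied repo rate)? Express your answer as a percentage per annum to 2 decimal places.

7.46%

From F = S·e^((r−q)T): (r − q) = ln(F/S)/T
ln(7636.19/6718.06) = ln(1.136666) = 0.128099
(r − q) = 0.128099 / (3) = 0.042700
r = ln(F/S)/T + q = 0.042700 + 0.0319 = 0.074600
r = 7.46%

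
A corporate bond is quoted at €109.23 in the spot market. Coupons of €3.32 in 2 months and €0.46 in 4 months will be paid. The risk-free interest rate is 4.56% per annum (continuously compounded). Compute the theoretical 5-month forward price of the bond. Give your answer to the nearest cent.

PV(coupons) I = 3.32·e^(−0.0456·2/12) + 0.46·e^(−0.0456·4/12)
I = 3.2949 + 0.4531 = 3.7480
F = (S − I)·e^(rT) = (109.23 − 3.7480) · e^(0.0456·5/12)
= 105.4820 · e^0.019000 = 105.4820 × 1.019182 = €107.51

€107.51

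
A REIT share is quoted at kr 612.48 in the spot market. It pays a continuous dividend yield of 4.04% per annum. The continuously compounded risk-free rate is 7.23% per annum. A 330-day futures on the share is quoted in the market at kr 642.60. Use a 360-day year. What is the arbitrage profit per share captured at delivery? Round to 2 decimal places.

kr 11.95 per share

Fair futures: F* = S·e^(carry·T), with carry = (r − q) = 0.0723 − 0.0404 = 0.0319
F* = 612.48 · e^(0.0319 × 330/360) = 612.48 · e^0.029242 = 612.48 × 1.029674 = kr 630.6547
Market kr 642.60 > fair kr 630.6547: forward overpriced → cash-and-carry (buy spot, short the forward).
At maturity, profit = |F_mkt − F*| = |642.60 − 630.6547| = kr 11.95 per share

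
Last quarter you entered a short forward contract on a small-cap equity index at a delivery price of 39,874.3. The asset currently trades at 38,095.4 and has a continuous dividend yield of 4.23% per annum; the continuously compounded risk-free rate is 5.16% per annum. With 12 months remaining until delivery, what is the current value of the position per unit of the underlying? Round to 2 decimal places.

Current fair forward for the remaining 12 months: F = S·e^((r − q)·T), (r − q) = 0.0516 − 0.0423 = 0.0093
F = 38095.4 · e^(0.0093 × 12/12) = 38095.4 × 1.00934338 = 38451.3398
Value of long forward = (F − K)·e^(−rT) = (38451.3398 − 39874.3) · e^(−0.0516·12/12)
= -1422.9602 × 0.94970867 = -1351.40
Short position value = −(long value) = 1351.40

1351.40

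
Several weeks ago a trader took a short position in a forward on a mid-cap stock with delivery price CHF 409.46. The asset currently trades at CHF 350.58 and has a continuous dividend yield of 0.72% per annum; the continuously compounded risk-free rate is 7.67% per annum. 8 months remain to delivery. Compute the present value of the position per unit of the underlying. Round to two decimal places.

Current fair forward for the remaining 8 months: F = S·e^((r − q)·T), (r − q) = 0.0767 − 0.0072 = 0.0695
F = 350.58 · e^(0.0695 × 8/12) = 350.58 × 1.047423 = 367.2056
Value of long forward = (F − K)·e^(−rT) = (367.2056 − 409.46) · e^(−0.0767·8/12)
= -42.2544 × 0.950152 = -40.15
Short position value = −(long value) = CHF 40.15

CHF 40.15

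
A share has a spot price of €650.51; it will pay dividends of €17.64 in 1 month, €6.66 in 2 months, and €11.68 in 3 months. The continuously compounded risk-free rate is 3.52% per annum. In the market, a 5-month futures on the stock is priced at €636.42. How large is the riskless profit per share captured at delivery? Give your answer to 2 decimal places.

€12.61 per share

PV(dividends) I = 17.64·e^(−0.0352·1/12) + 6.66·e^(−0.0352·2/12) + 11.68·e^(−0.0352·3/12) = 35.7870
Fair futures F* = (S − I)·e^(rT) = (650.51 − 35.7870)·e^0.014667 = 614.7230 × 1.014775 = 623.8055
Market €636.42 > fair 623.8055: forward overpriced → cash-and-carry (borrow at r, buy the stock and collect the dividends, short the forward).
Profit at T = |F_mkt − F*| = |636.42 − 623.8055| = €12.61 per share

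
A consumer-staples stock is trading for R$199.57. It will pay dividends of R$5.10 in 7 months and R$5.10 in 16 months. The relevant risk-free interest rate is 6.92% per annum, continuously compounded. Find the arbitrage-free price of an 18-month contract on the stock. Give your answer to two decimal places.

R$210.81

PV(dividends) I = 5.10·e^(−0.0692·7/12) + 5.10·e^(−0.0692·16/12)
I = 4.8982 + 4.6505 = 9.5487
F = (S − I)·e^(rT) = (199.57 − 9.5487) · e^(0.0692·18/12)
= 190.0213 · e^0.103800 = 190.0213 × 1.109379 = R$210.81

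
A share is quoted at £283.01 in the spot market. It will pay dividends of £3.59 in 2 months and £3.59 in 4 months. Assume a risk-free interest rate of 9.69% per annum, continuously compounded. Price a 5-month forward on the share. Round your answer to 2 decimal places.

£287.37

PV(dividends) I = 3.59·e^(−0.0969·2/12) + 3.59·e^(−0.0969·4/12)
I = 3.5325 + 3.4759 = 7.0084
F = (S − I)·e^(rT) = (283.01 − 7.0084) · e^(0.0969·5/12)
= 276.0016 · e^0.040375 = 276.0016 × 1.041201 = £287.37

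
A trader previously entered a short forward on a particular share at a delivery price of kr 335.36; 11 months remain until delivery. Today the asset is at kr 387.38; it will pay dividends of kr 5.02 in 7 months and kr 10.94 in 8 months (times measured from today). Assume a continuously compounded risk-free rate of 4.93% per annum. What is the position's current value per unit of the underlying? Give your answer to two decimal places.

PV(remaining dividends) I = 5.02·e^(−0.0493·7/12) + 10.94·e^(−0.0493·8/12) = 15.4640
Current forward F = (S − I)·e^(rT) = (387.38 − 15.4640)·e^(0.0493·11/12) = 371.9160 × 1.046228 = 389.1089
Value (long) = (F − K)·e^(−rT) = (389.1089 − 335.36) × 0.955814 = 51.3740
Short position value = −(long value) = -kr 51.37

-kr 51.37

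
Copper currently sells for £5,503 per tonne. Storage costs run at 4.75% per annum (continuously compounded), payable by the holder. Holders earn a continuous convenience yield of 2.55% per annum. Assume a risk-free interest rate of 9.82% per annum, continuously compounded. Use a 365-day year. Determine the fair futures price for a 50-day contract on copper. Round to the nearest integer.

£5,594 per tonne

Net carry = r + u − y = 0.0982 + 0.0475 − 0.0255 = 0.1202
F = S·e^((r+u−y)T) = 5503 · e^(0.1202 × 50/365) = 5503 · e^0.016466
= 5503 × 1.016602 = £5,594 per tonne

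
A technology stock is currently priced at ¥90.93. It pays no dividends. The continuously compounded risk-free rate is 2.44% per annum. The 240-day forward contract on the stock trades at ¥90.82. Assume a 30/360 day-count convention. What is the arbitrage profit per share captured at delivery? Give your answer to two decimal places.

¥1.60 per share

Fair forward: F* = S·e^(carry·T), with carry = r = 0.0244
F* = 90.93 · e^(0.0244 × 240/360) = 90.93 · e^0.016267 = 90.93 × 1.016400 = ¥92.4213
Market ¥90.82 < fair ¥92.4213: forward underpriced → reverse cash-and-carry (short spot, go long the forward).
At maturity, profit = |F_mkt − F*| = |90.82 − 92.4213| = ¥1.60 per share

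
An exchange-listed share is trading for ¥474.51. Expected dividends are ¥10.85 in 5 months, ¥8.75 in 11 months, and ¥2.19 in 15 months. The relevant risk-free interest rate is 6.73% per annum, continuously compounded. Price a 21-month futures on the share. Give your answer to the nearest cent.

¥510.43

PV(dividends) I = 10.85·e^(−0.0673·5/12) + 8.75·e^(−0.0673·11/12) + 2.19·e^(−0.0673·15/12)
I = 10.5500 + 8.2265 + 2.0133 = 20.7898
F = (S − I)·e^(rT) = (474.51 − 20.7898) · e^(0.0673·21/12)
= 453.7202 · e^0.117775 = 453.7202 × 1.124991 = ¥510.43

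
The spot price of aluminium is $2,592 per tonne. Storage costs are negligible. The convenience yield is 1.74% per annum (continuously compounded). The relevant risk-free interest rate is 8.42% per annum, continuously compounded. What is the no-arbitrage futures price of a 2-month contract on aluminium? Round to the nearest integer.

Net carry = r + u − y = 0.0842 + 0.0000 − 0.0174 = 0.0668
F = S·e^((r+u−y)T) = 2592 · e^(0.0668 × 2/12) = 2592 · e^0.011133
= 2592 × 1.011195 = $2,621 per tonne

$2,621 per tonne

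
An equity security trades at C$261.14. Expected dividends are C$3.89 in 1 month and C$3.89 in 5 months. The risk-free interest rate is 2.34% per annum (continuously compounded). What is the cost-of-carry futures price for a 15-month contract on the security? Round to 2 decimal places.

PV(dividends) I = 3.89·e^(−0.0234·1/12) + 3.89·e^(−0.0234·5/12)
I = 3.8824 + 3.8523 = 7.7347
F = (S − I)·e^(rT) = (261.14 − 7.7347) · e^(0.0234·15/12)
= 253.4053 · e^0.029250 = 253.4053 × 1.029682 = C$260.93

C$260.93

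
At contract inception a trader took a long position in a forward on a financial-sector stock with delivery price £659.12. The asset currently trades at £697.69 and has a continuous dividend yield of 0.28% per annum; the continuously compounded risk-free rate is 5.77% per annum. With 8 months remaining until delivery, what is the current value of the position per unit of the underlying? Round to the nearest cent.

£62.14

Current fair forward for the remaining 8 months: F = S·e^((r − q)·T), (r − q) = 0.0577 − 0.0028 = 0.0549
F = 697.69 · e^(0.0549 × 8/12) = 697.69 × 1.037278 = 723.6985
Value of long forward = (F − K)·e^(−rT) = (723.6985 − 659.12) · e^(−0.0577·8/12)
= 64.5785 × 0.962264 = 62.14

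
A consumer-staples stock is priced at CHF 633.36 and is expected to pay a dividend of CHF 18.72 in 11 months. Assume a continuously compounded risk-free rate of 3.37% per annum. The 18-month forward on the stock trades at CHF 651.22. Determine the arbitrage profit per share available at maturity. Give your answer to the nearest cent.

PV(dividends) I = 18.72·e^(−0.0337·11/12) = 18.1505
Fair forward F* = (S − I)·e^(rT) = (633.36 − 18.1505)·e^0.050550 = 615.2095 × 1.051849 = 647.1075
Market CHF 651.22 > fair 647.1075: forward overpriced → cash-and-carry (borrow at r, buy the stock and collect the dividends, short the forward).
Profit at T = |F_mkt − F*| = |651.22 − 647.1075| = CHF 4.11 per share

CHF 4.11 per share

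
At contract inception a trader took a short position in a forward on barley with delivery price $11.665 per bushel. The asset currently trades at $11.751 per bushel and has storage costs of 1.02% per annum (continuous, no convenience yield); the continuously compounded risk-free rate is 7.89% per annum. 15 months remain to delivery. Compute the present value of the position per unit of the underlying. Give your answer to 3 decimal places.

Current fair forward for the remaining 15 months: F = S·e^((r + u)·T), (r + u) = 0.0789 + 0.0102 = 0.0891
F = 11.751 · e^(0.0891 × 15/12) = 11.751 × 1.117814 = 13.1354
Value of long forward = (F − K)·e^(−rT) = (13.1354 − 11.665) · e^(−0.0789·15/12)
= 1.4704 × 0.906082 = 1.332
Short position value = −(long value) = -$1.332

-$1.332 per bushel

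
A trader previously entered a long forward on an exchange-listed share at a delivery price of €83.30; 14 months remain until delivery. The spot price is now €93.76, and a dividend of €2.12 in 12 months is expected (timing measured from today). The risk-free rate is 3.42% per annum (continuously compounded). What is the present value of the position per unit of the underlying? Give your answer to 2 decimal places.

PV(remaining dividends) I = 2.12·e^(−0.0342·12/12) = 2.0487
Current forward F = (S − I)·e^(rT) = (93.76 − 2.0487)·e^(0.0342·14/12) = 91.7113 × 1.040707 = 95.4446
Value (long) = (F − K)·e^(−rT) = (95.4446 − 83.30) × 0.960886 = 11.6696
Value = €11.67

€11.67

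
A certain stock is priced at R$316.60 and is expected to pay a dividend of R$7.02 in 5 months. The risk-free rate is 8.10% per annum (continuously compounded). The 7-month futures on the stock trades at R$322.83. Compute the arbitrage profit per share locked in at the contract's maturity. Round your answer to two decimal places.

R$1.97 per share

PV(dividends) I = 7.02·e^(−0.0810·5/12) = 6.7870
Fair futures F* = (S − I)·e^(rT) = (316.60 − 6.7870)·e^0.047250 = 309.8130 × 1.048384 = 324.8030
Market R$322.83 < fair 324.8030: forward underpriced → reverse cash-and-carry (short the stock, invest proceeds at r, pay the dividends, go long the forward).
Profit at T = |F_mkt − F*| = |322.83 − 324.8030| = R$1.97 per share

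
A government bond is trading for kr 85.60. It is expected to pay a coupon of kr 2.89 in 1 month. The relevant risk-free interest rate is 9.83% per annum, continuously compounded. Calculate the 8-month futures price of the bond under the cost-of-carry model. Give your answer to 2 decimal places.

kr 88.34

PV(coupons) I = 2.89·e^(−0.0983·1/12)
I = 2.8664
F = (S − I)·e^(rT) = (85.60 − 2.8664) · e^(0.0983·8/12)
= 82.7336 · e^0.065533 = 82.7336 × 1.067728 = kr 88.34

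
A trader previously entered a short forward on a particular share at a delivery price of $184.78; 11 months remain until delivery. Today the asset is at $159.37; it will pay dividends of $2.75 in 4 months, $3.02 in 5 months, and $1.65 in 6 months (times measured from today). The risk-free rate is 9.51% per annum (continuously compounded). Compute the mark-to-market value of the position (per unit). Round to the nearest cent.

$17.12

PV(remaining dividends) I = 2.75·e^(−0.0951·4/12) + 3.02·e^(−0.0951·5/12) + 1.65·e^(−0.0951·6/12) = 7.1402
Current forward F = (S − I)·e^(rT) = (159.37 − 7.1402)·e^(0.0951·11/12) = 152.2298 × 1.091088 = 166.0961
Value (long) = (F − K)·e^(−rT) = (166.0961 − 184.78) × 0.916517 = -17.1241
Short position value = −(long value) = $17.12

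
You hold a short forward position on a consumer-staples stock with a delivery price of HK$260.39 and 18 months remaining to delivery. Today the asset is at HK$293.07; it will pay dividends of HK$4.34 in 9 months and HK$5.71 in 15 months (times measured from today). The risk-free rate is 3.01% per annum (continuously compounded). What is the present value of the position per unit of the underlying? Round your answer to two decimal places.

PV(remaining dividends) I = 4.34·e^(−0.0301·9/12) + 5.71·e^(−0.0301·15/12) = 9.7423
Current forward F = (S − I)·e^(rT) = (293.07 − 9.7423)·e^(0.0301·18/12) = 283.3277 × 1.046185 = 296.4132
Value (long) = (F − K)·e^(−rT) = (296.4132 − 260.39) × 0.955854 = 34.4329
Short position value = −(long value) = -HK$34.43

-HK$34.43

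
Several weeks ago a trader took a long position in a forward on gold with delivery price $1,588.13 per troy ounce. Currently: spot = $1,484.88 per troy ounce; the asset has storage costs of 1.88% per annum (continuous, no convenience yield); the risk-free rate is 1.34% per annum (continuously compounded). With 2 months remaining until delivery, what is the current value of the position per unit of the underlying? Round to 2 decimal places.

Current fair forward for the remaining 2 months: F = S·e^((r + u)·T), (r + u) = 0.0134 + 0.0188 = 0.0322
F = 1484.88 · e^(0.0322 × 2/12) = 1484.88 × 1.00538109 = 1492.8703
Value of long forward = (F − K)·e^(−rT) = (1492.8703 − 1588.13) · e^(−0.0134·2/12)
= -95.2597 × 0.99776916 = -95.05

-$95.05 per troy ounce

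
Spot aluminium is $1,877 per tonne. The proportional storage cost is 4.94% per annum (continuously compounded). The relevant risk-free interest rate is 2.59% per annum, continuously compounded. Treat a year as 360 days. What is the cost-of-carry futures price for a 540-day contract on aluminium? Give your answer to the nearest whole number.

Net carry = r + u − y = 0.0259 + 0.0494 − 0.0000 = 0.0753
F = S·e^((r+u−y)T) = 1877 · e^(0.0753 × 540/360) = 1877 · e^0.112950
= 1877 × 1.119576 = $2,101 per tonne

$2,101 per tonne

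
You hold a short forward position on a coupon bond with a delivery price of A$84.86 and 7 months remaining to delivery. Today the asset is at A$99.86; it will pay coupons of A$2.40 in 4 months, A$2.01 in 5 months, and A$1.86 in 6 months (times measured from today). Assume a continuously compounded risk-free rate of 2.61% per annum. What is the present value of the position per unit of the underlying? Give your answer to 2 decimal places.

PV(remaining coupons) I = 2.40·e^(−0.0261·4/12) + 2.01·e^(−0.0261·5/12) + 1.86·e^(−0.0261·6/12) = 6.2034
Current forward F = (S − I)·e^(rT) = (99.86 − 6.2034)·e^(0.0261·7/12) = 93.6566 × 1.015341 = 95.0934
Value (long) = (F − K)·e^(−rT) = (95.0934 − 84.86) × 0.984890 = 10.0788
Short position value = −(long value) = -A$10.08

-A$10.08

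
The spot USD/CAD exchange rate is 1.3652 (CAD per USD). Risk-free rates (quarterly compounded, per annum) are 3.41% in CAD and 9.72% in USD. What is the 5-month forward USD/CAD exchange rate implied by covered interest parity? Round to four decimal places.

1.3303

By covered interest parity, F = S · (1+r_CAD/4)^(4T) / (1+r_USD/4)^(4T)
= 1.3652 × 1.014249 / 1.040827 = 1.3652 × 0.974465
F = 1.3303 CAD per USD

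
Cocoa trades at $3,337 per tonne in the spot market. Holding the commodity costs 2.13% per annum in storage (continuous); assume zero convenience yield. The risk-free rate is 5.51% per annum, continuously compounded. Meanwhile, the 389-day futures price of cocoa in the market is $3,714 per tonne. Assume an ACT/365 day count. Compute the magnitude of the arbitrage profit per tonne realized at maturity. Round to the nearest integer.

Fair futures: F* = S·e^(carry·T), with carry = (r + u) = 0.0551 + 0.0213 = 0.0764
F* = 3337 · e^(0.0764 × 389/365) = 3337 · e^0.081424 = 3337 × 1.084831 = $3620.0810
Market $3714 > fair $3620.0810: forward overpriced → cash-and-carry (buy spot, short the forward).
At maturity, profit = |F_mkt − F*| = |3714 − 3620.0810| = $94 per tonne

$94 per tonne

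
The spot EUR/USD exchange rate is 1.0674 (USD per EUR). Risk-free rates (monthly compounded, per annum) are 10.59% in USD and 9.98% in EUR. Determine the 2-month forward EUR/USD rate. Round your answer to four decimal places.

1.0685

By covered interest parity, F = S · (1+r_USD/12)^(12T) / (1+r_EUR/12)^(12T)
= 1.0674 × 1.017728 / 1.016703 = 1.0674 × 1.001008
F = 1.0685 USD per EUR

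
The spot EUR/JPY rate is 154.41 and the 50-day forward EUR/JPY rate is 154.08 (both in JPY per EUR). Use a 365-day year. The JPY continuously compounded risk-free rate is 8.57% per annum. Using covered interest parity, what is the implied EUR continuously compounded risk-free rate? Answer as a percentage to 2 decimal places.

F = S·e^((r_JPY − r_EUR)T) ⇒ r_EUR = r_JPY − ln(F/S)/T
ln(154.08/154.41) = -0.002139; /(50/365) = -0.015615
r_EUR = 0.0857 + 0.015615 = 0.101315
r_EUR = 10.13%

10.13%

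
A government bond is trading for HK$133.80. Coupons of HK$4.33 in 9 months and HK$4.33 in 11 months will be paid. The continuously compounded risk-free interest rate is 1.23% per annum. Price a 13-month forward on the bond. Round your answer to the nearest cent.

HK$126.91

PV(coupons) I = 4.33·e^(−0.0123·9/12) + 4.33·e^(−0.0123·11/12)
I = 4.2902 + 4.2815 = 8.5717
F = (S − I)·e^(rT) = (133.80 − 8.5717) · e^(0.0123·13/12)
= 125.2283 · e^0.013325 = 125.2283 × 1.013414 = HK$126.91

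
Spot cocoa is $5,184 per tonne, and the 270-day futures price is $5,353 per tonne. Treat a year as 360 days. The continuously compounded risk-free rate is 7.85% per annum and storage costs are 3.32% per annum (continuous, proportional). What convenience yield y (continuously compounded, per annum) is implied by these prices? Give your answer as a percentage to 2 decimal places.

6.89%

F = S·e^((r+u−y)T) ⇒ (r+u−y) = ln(F/S)/T
ln(5353/5184) = 0.032080; /T ⇒ 0.042773
y = r + u − ln(F/S)/T = 0.0785 + 0.0332 − 0.042773 = 0.068927
y = 6.89%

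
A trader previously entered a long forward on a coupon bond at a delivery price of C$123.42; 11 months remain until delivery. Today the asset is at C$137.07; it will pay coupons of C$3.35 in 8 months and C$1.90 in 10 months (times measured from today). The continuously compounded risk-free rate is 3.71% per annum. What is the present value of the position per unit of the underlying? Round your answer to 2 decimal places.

PV(remaining coupons) I = 3.35·e^(−0.0371·8/12) + 1.90·e^(−0.0371·10/12) = 5.1103
Current forward F = (S − I)·e^(rT) = (137.07 − 5.1103)·e^(0.0371·11/12) = 131.9597 × 1.034593 = 136.5246
Value (long) = (F − K)·e^(−rT) = (136.5246 − 123.42) × 0.966563 = 12.6664
Value = C$12.67

C$12.67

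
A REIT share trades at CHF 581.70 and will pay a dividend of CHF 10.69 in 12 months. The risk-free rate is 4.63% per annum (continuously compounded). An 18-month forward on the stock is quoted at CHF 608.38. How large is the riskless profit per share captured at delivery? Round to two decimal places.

CHF 4.21 per share

PV(dividends) I = 10.69·e^(−0.0463·12/12) = 10.2063
Fair forward F* = (S − I)·e^(rT) = (581.70 − 10.2063)·e^0.069450 = 571.4937 × 1.071918 = 612.5944
Market CHF 608.38 < fair 612.5944: forward underpriced → reverse cash-and-carry (short the stock, invest proceeds at r, pay the dividends, go long the forward).
Profit at T = |F_mkt − F*| = |608.38 − 612.5944| = CHF 4.21 per share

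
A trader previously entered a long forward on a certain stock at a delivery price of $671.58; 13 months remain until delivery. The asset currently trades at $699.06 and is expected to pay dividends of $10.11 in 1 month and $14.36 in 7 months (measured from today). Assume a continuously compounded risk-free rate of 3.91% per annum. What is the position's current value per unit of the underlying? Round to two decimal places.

PV(remaining dividends) I = 10.11·e^(−0.0391·1/12) + 14.36·e^(−0.0391·7/12) = 24.1133
Current forward F = (S − I)·e^(rT) = (699.06 − 24.1133)·e^(0.0391·13/12) = 674.9467 × 1.043268 = 704.1503
Value (long) = (F − K)·e^(−rT) = (704.1503 − 671.58) × 0.958526 = 31.2195
Value = $31.22

$31.22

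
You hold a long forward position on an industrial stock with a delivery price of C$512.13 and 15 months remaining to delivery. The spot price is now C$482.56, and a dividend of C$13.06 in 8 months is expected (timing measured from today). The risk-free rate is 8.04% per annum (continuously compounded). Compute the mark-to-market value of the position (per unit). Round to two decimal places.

PV(remaining dividends) I = 13.06·e^(−0.0804·8/12) = 12.3784
Current forward F = (S − I)·e^(rT) = (482.56 − 12.3784)·e^(0.0804·15/12) = 470.1816 × 1.105724 = 519.8911
Value (long) = (F − K)·e^(−rT) = (519.8911 − 512.13) × 0.904385 = 7.0190
Value = C$7.02

C$7.02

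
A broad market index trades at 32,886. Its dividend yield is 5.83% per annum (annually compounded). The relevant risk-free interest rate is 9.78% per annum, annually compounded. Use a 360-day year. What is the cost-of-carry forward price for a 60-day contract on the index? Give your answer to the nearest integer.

F = S · (1+r)^T / (1+q)^T
= 32886 × 1.015673 / 1.009489 = 32886 × 1.006126
F = 33,087

33,087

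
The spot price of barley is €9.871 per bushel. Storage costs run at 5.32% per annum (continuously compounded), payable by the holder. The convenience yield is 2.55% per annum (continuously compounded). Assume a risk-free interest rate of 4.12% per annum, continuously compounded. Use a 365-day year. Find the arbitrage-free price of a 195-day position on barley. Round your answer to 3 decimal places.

€10.241 per bushel

Net carry = r + u − y = 0.0412 + 0.0532 − 0.0255 = 0.0689
F = S·e^((r+u−y)T) = 9.871 · e^(0.0689 × 195/365) = 9.871 · e^0.036810
= 9.871 × 1.037496 = €10.241 per bushel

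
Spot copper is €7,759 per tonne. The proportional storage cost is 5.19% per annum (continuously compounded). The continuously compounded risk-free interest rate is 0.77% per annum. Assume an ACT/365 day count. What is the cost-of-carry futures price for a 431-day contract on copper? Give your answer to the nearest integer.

Net carry = r + u − y = 0.0077 + 0.0519 − 0.0000 = 0.0596
F = S·e^((r+u−y)T) = 7759 · e^(0.0596 × 431/365) = 7759 · e^0.070377
= 7759 × 1.072913 = €8,325 per tonne

€8,325 per tonne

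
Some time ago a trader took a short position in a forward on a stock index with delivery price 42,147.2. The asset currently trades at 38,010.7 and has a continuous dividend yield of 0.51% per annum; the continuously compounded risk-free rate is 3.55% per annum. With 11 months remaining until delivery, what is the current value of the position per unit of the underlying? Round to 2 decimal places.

2964.32

Current fair forward for the remaining 11 months: F = S·e^((r − q)·T), (r − q) = 0.0355 − 0.0051 = 0.0304
F = 38010.7 · e^(0.0304 × 11/12) = 38010.7 × 1.02825857 = 39084.8280
Value of long forward = (F − K)·e^(−rT) = (39084.8280 − 42147.2) · e^(−0.0355·11/12)
= -3062.3720 × 0.96798212 = -2964.32
Short position value = −(long value) = 2964.32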